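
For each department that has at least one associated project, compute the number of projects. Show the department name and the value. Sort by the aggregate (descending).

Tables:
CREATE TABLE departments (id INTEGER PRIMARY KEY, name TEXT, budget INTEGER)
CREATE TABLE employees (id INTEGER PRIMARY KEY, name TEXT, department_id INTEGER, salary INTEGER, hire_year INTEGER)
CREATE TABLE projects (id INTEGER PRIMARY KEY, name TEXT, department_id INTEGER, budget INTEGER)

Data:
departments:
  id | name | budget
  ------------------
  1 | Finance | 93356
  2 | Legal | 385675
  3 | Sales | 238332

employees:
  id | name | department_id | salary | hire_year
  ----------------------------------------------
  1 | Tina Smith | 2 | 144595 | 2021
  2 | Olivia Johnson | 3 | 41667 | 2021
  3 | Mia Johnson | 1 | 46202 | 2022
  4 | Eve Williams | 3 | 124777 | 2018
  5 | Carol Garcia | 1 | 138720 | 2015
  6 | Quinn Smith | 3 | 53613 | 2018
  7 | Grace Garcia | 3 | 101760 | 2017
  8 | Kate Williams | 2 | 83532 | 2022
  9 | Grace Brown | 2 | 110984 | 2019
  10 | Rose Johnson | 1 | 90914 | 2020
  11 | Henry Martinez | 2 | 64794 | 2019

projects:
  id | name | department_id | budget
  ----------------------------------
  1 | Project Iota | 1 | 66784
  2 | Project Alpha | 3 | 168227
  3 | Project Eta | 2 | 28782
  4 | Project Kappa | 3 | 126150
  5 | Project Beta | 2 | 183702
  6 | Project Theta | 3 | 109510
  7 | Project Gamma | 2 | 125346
SELECT p.name, COUNT(*) AS n FROM projects c JOIN departments p ON c.department_id = p.id GROUP BY p.id, p.name ORDER BY n DESC

Execution result:
name | n
Legal | 3
Sales | 3
Finance | 1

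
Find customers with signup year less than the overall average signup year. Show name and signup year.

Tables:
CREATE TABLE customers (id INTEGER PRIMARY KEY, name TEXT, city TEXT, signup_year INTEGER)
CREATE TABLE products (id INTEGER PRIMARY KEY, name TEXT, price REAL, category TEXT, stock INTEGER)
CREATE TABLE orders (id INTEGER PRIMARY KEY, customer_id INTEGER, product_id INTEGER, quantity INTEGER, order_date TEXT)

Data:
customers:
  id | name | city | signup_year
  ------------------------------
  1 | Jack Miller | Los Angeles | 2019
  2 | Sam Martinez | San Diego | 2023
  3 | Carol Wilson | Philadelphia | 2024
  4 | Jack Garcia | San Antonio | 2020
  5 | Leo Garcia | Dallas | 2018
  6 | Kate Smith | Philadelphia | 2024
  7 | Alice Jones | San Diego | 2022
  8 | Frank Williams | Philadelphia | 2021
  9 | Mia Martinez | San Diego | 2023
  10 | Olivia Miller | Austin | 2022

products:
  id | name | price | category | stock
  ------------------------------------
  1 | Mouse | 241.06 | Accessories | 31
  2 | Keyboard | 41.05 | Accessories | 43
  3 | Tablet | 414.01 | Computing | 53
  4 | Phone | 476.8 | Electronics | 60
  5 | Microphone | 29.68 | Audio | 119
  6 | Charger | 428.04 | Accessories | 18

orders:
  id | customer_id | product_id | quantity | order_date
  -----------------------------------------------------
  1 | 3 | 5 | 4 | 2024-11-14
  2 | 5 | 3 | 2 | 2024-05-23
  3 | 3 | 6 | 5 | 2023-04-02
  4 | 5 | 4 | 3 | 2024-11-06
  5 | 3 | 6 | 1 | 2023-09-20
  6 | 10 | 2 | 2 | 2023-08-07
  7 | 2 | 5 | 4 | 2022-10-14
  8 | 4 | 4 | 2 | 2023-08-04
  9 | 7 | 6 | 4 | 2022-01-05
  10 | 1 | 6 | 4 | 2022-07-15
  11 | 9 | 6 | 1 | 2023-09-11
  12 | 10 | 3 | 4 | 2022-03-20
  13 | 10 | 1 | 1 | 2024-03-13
SELECT name, signup_year FROM customers WHERE signup_year < (SELECT AVG(signup_year) FROM customers)

Execution result:
name | signup_year
Jack Miller | 2019
Jack Garcia | 2020
Leo Garcia | 2018
Frank Williams | 2021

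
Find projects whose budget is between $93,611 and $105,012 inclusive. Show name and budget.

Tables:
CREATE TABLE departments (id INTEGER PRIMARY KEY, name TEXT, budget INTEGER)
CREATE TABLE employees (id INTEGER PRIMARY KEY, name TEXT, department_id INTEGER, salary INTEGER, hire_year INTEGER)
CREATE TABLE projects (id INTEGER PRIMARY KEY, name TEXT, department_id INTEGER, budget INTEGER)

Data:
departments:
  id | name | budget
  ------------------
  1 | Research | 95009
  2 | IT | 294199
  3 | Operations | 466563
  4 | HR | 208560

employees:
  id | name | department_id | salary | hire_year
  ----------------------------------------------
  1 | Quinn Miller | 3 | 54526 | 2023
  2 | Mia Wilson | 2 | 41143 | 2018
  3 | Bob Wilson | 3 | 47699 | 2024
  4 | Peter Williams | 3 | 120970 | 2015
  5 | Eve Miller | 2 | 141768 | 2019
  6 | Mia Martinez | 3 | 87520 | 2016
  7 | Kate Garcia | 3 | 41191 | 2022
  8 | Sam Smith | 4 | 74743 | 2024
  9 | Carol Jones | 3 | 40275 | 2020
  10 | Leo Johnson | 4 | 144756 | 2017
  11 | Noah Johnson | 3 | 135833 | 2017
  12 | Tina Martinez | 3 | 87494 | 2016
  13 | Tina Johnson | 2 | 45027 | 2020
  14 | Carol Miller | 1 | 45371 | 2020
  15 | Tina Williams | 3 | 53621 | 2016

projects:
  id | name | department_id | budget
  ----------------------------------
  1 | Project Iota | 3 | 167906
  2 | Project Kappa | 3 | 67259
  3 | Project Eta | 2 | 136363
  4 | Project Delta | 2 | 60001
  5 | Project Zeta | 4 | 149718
SELECT name, budget FROM projects WHERE budget BETWEEN 93611 AND 105012

Execution result:
(no rows)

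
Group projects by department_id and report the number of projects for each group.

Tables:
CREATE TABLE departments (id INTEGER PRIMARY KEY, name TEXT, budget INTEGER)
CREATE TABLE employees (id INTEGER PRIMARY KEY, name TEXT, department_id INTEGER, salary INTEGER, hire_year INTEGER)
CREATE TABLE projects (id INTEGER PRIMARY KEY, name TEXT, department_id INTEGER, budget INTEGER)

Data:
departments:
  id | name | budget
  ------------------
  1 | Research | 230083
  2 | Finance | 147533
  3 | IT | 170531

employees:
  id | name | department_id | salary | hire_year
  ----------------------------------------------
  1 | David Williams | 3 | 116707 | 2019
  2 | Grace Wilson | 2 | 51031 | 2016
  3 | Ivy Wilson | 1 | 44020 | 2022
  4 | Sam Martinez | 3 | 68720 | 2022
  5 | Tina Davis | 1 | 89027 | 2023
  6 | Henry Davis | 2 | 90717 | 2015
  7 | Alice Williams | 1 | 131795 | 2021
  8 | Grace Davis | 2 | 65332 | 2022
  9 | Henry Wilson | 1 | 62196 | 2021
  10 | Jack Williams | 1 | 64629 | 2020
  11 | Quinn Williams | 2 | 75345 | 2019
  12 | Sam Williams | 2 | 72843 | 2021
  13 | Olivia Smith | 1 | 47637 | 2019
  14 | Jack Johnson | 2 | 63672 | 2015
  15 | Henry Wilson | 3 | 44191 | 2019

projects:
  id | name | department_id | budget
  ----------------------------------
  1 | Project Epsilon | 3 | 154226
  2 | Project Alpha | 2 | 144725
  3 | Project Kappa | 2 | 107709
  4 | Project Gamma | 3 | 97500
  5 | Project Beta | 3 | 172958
SELECT department_id, COUNT(*) AS n FROM projects GROUP BY department_id

Execution result:
department_id | n
2 | 2
3 | 3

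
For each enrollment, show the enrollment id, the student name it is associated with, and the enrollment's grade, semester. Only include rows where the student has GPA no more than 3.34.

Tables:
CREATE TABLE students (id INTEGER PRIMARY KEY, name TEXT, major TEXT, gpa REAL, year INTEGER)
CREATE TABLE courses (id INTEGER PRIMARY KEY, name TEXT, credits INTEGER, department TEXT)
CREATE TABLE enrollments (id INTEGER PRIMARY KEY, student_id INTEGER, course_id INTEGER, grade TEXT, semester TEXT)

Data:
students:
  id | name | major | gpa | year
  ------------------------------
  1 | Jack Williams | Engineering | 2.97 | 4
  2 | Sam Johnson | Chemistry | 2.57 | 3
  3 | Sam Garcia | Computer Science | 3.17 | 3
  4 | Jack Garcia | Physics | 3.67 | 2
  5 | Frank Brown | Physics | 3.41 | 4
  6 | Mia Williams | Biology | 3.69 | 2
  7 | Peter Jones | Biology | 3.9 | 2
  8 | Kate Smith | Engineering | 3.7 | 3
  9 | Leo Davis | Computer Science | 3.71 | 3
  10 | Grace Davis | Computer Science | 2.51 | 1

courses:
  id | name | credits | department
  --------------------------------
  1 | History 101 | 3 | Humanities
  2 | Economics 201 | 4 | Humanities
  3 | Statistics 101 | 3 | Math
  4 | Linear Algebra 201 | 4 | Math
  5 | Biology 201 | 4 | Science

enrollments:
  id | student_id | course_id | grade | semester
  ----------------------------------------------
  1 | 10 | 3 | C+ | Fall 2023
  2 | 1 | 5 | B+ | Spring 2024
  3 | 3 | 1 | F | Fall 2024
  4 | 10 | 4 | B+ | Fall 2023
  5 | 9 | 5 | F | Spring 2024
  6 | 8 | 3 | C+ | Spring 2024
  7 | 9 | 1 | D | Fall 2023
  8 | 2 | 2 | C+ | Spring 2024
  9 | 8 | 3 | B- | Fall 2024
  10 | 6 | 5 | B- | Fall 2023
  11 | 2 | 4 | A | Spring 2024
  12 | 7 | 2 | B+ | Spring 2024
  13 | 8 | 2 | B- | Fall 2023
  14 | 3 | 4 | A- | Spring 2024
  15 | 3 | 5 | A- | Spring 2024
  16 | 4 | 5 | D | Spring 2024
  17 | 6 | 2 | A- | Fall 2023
SELECT c.id, p.name AS student, c.grade, c.semester FROM enrollments c JOIN students p ON c.student_id = p.id WHERE p.gpa <= 3.34

Execution result:
id | student | grade | semester
1 | Grace Davis | C+ | Fall 2023
2 | Jack Williams | B+ | Spring 2024
3 | Sam Garcia | F | Fall 2024
4 | Grace Davis | B+ | Fall 2023
8 | Sam Johnson | C+ | Spring 2024
11 | Sam Johnson | A | Spring 2024
14 | Sam Garcia | A- | Spring 2024
15 | Sam Garcia | A- | Spring 2024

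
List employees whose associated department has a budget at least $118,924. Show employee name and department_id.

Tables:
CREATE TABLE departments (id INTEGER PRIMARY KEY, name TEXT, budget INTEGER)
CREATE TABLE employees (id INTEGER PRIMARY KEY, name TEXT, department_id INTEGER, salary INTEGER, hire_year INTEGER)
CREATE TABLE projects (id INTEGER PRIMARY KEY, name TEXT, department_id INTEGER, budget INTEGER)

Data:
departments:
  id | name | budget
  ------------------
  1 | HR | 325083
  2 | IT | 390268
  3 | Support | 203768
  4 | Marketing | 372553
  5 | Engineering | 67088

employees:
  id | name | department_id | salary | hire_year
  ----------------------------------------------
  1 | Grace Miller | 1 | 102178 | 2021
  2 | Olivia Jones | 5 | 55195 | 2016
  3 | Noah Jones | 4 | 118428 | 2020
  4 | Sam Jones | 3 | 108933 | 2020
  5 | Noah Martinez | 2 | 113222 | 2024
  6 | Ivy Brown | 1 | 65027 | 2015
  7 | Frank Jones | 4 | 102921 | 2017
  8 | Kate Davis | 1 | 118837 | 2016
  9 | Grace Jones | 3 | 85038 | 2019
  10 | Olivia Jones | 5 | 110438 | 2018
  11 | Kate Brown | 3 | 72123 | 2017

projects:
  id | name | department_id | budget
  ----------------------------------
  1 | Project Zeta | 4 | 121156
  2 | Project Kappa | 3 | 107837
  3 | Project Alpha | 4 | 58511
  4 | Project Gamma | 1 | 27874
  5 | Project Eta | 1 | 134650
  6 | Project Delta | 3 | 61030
SELECT name, department_id FROM employees WHERE department_id IN (SELECT id FROM departments WHERE budget >= 118924)

Execution result:
name | department_id
Grace Miller | 1
Noah Jones | 4
Sam Jones | 3
Noah Martinez | 2
Ivy Brown | 1
Frank Jones | 4
Kate Davis | 1
Grace Jones | 3
Kate Brown | 3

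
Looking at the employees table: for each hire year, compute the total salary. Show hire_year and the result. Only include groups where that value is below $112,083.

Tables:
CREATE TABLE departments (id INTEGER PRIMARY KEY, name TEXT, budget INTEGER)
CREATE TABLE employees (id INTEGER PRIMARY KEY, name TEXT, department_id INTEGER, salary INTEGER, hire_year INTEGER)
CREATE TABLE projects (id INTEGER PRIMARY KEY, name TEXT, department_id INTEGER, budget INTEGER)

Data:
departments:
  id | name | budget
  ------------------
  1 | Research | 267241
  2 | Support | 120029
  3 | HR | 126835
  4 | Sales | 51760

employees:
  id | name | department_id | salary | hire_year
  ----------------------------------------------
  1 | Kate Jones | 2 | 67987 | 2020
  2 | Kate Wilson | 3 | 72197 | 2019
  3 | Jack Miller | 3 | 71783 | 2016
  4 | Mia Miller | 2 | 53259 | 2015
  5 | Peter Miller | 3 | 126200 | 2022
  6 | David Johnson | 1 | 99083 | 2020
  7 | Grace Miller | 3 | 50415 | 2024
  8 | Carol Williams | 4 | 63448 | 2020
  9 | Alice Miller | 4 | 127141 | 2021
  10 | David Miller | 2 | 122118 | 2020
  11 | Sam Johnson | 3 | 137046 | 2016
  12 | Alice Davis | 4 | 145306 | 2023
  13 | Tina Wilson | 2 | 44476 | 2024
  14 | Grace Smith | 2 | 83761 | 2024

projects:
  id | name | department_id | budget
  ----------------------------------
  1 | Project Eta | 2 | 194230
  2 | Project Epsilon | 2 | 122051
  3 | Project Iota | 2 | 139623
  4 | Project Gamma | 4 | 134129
SELECT hire_year, SUM(salary) AS sum_salary FROM employees GROUP BY hire_year HAVING SUM(salary) < 112083

Execution result:
hire_year | sum_salary
2015 | 53259
2019 | 72197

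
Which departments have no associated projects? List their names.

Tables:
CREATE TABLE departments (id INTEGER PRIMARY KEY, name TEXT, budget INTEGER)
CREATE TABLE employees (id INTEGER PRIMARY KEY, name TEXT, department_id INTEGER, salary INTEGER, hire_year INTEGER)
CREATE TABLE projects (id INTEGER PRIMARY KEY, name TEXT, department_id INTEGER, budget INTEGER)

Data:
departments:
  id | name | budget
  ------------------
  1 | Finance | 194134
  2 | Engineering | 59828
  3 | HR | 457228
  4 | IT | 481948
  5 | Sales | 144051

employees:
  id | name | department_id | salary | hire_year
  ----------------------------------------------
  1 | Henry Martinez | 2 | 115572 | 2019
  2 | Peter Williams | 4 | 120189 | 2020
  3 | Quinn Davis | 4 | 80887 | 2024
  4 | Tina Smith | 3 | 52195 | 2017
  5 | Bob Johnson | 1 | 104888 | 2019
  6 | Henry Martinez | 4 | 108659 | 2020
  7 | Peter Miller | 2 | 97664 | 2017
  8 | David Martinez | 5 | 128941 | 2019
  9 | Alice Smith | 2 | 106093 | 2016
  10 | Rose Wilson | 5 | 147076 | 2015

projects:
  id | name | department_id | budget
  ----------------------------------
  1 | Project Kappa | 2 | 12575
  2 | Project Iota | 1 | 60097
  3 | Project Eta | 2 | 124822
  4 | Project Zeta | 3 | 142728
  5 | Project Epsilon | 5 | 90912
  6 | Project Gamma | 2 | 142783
SELECT p.name FROM departments p LEFT JOIN projects c ON c.department_id = p.id WHERE c.id IS NULL

Execution result:
IT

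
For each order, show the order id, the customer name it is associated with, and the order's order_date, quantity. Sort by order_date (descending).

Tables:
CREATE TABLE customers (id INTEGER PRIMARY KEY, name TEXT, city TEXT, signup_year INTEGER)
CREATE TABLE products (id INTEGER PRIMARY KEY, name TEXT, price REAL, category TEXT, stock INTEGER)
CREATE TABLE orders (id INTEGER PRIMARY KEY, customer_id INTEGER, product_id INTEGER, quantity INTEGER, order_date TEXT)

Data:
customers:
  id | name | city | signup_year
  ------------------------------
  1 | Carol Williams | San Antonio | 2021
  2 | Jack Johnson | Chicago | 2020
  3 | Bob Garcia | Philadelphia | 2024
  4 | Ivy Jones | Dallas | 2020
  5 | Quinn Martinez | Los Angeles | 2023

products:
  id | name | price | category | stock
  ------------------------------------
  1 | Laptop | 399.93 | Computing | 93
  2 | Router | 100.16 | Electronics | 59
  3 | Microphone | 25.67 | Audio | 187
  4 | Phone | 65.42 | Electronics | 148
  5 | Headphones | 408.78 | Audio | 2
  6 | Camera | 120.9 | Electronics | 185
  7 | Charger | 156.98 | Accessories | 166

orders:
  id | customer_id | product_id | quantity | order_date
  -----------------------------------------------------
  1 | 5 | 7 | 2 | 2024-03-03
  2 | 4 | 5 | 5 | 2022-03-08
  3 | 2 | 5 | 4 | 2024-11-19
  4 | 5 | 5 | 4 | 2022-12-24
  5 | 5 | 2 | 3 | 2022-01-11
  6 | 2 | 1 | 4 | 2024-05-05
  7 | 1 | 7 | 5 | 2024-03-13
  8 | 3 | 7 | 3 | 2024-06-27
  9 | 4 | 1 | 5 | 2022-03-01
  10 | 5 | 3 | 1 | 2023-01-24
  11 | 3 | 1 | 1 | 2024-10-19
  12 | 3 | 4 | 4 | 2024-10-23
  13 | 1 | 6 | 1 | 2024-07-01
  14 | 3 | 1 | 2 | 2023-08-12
SELECT c.id, p.name AS customer, c.order_date, c.quantity FROM orders c JOIN customers p ON c.customer_id = p.id ORDER BY c.order_date DESC

Execution result:
id | customer | order_date | quantity
3 | Jack Johnson | 2024-11-19 | 4
12 | Bob Garcia | 2024-10-23 | 4
11 | Bob Garcia | 2024-10-19 | 1
13 | Carol Williams | 2024-07-01 | 1
8 | Bob Garcia | 2024-06-27 | 3
6 | Jack Johnson | 2024-05-05 | 4
7 | Carol Williams | 2024-03-13 | 5
1 | Quinn Martinez | 2024-03-03 | 2
14 | Bob Garcia | 2023-08-12 | 2
10 | Quinn Martinez | 2023-01-24 | 1
4 | Quinn Martinez | 2022-12-24 | 4
2 | Ivy Jones | 2022-03-08 | 5
9 | Ivy Jones | 2022-03-01 | 5
5 | Quinn Martinez | 2022-01-11 | 3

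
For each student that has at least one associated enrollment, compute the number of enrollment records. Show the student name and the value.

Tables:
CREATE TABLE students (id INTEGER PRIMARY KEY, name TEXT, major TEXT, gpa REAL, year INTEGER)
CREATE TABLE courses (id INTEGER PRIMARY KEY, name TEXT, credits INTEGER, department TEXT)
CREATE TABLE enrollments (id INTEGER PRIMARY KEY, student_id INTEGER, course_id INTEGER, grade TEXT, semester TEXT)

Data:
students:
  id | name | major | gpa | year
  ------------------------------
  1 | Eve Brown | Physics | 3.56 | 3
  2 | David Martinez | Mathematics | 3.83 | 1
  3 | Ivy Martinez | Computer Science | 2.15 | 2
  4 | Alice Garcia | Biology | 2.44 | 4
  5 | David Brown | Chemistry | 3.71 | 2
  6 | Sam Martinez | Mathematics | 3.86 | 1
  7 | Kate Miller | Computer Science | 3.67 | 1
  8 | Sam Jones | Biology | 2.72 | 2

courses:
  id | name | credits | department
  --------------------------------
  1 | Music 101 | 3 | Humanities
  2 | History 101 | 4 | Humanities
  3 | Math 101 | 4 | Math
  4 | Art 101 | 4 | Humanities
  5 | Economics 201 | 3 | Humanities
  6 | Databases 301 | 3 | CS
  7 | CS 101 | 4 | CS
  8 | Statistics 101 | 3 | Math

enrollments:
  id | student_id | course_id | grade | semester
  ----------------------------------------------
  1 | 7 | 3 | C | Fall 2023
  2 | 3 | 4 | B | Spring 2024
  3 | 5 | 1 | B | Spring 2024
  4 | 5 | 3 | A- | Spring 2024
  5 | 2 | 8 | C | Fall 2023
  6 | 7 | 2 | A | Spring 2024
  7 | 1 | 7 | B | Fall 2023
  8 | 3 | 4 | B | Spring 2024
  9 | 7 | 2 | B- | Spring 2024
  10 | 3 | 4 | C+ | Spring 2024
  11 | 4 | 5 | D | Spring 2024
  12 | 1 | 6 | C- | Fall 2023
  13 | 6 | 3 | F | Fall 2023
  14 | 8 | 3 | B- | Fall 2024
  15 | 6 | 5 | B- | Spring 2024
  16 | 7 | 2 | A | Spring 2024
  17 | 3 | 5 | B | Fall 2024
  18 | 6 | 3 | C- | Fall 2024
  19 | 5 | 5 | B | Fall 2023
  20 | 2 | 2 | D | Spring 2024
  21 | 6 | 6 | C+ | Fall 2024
SELECT p.name, COUNT(*) AS n FROM enrollments c JOIN students p ON c.student_id = p.id GROUP BY p.id, p.name

Execution result:
name | n
Eve Brown | 2
David Martinez | 2
Ivy Martinez | 4
Alice Garcia | 1
David Brown | 3
Sam Martinez | 4
Kate Miller | 4
Sam Jones | 1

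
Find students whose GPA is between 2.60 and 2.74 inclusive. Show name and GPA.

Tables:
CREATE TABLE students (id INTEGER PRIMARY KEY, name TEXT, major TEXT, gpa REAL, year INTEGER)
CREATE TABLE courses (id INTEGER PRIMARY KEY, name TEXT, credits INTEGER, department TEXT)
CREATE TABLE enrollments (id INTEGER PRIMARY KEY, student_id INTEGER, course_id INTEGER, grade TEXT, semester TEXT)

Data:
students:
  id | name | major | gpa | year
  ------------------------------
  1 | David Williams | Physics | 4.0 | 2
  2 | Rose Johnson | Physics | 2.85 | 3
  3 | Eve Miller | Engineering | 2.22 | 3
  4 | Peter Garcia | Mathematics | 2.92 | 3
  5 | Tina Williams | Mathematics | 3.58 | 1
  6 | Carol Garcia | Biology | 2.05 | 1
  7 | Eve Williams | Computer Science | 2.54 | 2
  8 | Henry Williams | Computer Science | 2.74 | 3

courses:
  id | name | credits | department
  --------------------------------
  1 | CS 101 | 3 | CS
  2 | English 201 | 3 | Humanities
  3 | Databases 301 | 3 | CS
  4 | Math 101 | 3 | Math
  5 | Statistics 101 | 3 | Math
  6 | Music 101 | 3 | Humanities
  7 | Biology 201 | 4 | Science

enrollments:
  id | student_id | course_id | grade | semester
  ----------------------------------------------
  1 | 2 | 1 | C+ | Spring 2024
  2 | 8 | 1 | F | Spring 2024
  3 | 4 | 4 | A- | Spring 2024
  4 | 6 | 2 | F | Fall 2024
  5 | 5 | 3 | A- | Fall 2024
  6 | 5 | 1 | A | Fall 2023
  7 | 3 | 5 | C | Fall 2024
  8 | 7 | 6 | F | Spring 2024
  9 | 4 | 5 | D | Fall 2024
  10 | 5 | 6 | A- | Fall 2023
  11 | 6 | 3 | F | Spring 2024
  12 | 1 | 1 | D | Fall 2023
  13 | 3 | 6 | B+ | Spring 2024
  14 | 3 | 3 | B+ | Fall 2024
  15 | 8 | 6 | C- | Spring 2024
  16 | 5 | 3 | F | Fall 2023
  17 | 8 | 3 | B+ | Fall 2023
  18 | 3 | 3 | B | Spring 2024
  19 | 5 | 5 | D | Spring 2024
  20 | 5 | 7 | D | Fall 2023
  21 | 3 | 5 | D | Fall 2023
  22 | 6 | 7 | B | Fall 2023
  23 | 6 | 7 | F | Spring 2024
SELECT name, gpa FROM students WHERE gpa BETWEEN 2.6 AND 2.74

Execution result:
name | gpa
Henry Williams | 2.74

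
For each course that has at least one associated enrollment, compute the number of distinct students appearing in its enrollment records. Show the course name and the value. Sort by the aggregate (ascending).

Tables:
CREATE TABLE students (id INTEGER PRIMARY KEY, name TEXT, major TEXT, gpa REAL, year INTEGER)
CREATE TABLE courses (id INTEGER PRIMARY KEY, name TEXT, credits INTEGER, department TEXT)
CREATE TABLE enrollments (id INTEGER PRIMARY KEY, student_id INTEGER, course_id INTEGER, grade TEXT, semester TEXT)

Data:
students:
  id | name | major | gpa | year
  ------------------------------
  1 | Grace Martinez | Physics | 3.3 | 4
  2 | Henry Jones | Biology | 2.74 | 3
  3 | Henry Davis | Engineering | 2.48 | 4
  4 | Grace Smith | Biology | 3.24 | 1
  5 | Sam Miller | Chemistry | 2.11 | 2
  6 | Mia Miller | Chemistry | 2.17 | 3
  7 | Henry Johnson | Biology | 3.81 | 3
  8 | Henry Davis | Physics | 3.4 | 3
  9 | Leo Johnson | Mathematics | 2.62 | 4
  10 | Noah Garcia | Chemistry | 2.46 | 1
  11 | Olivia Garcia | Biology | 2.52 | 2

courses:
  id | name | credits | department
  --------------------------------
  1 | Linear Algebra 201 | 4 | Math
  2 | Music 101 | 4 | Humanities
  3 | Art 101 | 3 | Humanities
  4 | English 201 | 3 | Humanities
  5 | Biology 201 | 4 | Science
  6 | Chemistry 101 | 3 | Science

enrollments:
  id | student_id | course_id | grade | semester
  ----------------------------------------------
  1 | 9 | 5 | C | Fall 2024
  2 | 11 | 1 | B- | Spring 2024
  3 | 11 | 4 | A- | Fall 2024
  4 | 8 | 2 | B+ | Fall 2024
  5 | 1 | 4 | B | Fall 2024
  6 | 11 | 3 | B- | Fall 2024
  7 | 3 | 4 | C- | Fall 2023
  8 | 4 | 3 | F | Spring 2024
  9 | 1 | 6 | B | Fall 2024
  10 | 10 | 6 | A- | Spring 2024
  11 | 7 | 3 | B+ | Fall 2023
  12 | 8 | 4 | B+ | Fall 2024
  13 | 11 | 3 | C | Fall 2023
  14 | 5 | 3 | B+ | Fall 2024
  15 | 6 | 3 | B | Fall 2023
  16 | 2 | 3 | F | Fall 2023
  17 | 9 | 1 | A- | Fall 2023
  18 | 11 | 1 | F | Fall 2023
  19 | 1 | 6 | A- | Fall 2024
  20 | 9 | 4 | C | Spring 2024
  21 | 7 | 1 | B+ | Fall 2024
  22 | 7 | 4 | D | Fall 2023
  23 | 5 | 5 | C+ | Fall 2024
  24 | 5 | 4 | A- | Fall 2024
SELECT p.name, COUNT(DISTINCT c.student_id) AS distinct_student_count FROM enrollments c JOIN courses p ON c.course_id = p.id GROUP BY p.id, p.name ORDER BY distinct_student_count ASC

Execution result:
name | distinct_student_count
Music 101 | 1
Biology 201 | 2
Chemistry 101 | 2
Linear Algebra 201 | 3
Art 101 | 6
English 201 | 7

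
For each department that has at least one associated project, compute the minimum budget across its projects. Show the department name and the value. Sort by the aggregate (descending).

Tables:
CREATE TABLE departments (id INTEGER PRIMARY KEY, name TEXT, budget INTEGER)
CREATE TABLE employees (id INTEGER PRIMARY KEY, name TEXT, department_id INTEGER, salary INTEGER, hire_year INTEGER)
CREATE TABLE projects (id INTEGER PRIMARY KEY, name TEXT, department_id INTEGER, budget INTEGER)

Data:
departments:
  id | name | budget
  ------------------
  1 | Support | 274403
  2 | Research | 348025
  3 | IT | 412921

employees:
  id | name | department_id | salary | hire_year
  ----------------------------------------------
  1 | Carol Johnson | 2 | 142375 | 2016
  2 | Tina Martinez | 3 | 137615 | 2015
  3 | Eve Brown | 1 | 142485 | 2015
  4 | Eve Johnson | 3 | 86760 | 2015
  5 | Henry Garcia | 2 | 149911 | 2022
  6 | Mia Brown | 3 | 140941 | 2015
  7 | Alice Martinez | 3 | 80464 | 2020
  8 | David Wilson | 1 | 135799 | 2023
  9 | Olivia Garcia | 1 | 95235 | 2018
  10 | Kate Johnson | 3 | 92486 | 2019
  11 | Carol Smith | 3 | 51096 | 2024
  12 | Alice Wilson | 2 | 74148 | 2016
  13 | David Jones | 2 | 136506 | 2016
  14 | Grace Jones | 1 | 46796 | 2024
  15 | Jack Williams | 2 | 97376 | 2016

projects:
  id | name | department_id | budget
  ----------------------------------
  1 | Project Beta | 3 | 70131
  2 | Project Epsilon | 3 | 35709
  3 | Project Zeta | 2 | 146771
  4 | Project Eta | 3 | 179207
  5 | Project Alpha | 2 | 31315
SELECT p.name, MIN(c.budget) AS min_budget FROM projects c JOIN departments p ON c.department_id = p.id GROUP BY p.id, p.name ORDER BY min_budget DESC

Execution result:
name | min_budget
IT | 35709
Research | 31315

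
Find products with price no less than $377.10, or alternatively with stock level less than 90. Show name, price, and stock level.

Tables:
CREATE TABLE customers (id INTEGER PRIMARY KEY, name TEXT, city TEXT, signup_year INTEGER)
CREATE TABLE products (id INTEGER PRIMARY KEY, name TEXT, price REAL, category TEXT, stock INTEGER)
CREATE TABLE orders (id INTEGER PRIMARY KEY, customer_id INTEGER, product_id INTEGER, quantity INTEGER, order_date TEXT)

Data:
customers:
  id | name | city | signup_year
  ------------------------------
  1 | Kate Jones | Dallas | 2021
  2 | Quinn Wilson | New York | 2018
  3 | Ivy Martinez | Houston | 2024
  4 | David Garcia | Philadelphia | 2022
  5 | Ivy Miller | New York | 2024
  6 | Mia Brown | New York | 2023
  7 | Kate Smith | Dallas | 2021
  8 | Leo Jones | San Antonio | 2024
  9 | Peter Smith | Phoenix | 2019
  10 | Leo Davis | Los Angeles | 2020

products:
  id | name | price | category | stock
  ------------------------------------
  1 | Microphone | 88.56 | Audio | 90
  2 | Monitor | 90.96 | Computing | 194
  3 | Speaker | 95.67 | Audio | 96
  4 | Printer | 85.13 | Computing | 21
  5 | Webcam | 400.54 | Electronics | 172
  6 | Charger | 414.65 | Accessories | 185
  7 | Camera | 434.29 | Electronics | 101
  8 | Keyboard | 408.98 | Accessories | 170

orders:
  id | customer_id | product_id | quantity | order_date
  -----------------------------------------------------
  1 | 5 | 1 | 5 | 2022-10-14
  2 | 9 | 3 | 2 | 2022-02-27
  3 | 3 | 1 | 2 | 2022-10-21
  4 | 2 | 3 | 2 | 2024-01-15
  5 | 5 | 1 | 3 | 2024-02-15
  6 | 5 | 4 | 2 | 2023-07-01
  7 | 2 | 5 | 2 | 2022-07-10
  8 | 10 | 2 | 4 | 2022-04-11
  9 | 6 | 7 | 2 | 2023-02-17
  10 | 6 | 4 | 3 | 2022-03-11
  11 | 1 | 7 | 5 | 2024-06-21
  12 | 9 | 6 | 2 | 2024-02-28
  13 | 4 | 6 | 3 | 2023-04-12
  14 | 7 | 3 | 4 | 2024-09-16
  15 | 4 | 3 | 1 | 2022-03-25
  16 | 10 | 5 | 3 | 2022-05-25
SELECT name, price, stock FROM products WHERE price >= 377.1 OR stock < 90

Execution result:
name | price | stock
Printer | 85.13 | 21
Webcam | 400.54 | 172
Charger | 414.65 | 185
Camera | 434.29 | 101
Keyboard | 408.98 | 170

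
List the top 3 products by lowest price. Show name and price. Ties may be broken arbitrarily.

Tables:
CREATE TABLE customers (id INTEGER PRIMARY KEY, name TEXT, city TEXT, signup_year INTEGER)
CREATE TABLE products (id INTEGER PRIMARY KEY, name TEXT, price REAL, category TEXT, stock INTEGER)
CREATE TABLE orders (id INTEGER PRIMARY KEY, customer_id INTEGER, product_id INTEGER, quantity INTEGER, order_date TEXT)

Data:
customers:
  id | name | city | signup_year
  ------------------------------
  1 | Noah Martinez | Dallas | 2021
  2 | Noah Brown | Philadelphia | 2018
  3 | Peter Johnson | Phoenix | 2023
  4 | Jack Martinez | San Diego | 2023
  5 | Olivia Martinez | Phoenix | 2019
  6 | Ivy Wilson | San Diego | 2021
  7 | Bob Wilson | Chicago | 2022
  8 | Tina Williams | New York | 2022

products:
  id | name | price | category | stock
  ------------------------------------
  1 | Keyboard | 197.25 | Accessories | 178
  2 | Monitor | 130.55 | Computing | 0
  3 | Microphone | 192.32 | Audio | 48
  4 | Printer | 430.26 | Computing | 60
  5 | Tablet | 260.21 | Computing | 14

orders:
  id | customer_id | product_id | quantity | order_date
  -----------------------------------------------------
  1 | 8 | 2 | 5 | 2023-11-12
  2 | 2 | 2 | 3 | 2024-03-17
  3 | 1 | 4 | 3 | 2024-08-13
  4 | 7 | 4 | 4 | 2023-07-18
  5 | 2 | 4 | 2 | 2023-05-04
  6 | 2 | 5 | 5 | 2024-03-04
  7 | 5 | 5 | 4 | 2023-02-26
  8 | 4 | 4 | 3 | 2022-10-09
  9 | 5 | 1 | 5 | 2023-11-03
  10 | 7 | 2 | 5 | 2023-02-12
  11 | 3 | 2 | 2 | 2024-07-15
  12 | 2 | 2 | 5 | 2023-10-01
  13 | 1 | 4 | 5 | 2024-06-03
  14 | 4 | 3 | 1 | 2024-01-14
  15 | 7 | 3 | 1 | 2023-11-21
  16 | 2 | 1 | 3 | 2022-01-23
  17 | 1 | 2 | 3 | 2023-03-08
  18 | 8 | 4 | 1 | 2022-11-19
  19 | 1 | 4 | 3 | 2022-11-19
SELECT name, price FROM products ORDER BY price ASC LIMIT 3

Execution result:
name | price
Monitor | 130.55
Microphone | 192.32
Keyboard | 197.25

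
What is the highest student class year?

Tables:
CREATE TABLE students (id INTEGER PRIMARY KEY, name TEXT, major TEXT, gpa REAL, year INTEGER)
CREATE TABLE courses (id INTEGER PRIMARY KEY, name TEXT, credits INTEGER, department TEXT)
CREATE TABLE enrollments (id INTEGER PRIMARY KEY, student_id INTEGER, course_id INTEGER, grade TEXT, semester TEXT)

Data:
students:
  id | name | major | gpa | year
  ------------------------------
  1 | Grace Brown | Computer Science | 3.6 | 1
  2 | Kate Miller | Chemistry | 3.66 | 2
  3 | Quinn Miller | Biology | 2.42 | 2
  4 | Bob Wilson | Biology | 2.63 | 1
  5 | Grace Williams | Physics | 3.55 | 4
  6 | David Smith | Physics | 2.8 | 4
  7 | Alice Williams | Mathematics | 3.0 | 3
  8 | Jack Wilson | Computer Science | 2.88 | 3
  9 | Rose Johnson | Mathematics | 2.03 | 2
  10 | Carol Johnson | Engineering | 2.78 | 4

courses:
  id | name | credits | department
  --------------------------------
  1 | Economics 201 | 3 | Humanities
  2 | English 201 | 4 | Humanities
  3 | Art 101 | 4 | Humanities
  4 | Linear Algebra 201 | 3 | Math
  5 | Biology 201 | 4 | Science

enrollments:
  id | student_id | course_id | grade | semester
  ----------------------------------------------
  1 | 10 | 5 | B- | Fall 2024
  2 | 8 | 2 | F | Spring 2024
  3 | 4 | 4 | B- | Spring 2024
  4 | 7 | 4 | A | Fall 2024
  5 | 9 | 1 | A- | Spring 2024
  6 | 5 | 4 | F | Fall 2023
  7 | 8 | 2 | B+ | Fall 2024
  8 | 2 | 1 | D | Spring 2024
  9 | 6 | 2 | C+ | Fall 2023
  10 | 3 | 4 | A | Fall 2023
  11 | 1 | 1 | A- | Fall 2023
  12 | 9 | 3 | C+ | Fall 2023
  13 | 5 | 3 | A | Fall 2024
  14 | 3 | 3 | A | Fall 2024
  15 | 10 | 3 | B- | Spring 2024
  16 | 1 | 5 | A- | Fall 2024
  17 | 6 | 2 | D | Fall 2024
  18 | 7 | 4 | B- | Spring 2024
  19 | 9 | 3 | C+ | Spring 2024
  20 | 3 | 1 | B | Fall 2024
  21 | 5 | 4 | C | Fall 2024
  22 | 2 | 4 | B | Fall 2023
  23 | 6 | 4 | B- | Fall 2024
SELECT MAX(year) FROM students

Execution result:
4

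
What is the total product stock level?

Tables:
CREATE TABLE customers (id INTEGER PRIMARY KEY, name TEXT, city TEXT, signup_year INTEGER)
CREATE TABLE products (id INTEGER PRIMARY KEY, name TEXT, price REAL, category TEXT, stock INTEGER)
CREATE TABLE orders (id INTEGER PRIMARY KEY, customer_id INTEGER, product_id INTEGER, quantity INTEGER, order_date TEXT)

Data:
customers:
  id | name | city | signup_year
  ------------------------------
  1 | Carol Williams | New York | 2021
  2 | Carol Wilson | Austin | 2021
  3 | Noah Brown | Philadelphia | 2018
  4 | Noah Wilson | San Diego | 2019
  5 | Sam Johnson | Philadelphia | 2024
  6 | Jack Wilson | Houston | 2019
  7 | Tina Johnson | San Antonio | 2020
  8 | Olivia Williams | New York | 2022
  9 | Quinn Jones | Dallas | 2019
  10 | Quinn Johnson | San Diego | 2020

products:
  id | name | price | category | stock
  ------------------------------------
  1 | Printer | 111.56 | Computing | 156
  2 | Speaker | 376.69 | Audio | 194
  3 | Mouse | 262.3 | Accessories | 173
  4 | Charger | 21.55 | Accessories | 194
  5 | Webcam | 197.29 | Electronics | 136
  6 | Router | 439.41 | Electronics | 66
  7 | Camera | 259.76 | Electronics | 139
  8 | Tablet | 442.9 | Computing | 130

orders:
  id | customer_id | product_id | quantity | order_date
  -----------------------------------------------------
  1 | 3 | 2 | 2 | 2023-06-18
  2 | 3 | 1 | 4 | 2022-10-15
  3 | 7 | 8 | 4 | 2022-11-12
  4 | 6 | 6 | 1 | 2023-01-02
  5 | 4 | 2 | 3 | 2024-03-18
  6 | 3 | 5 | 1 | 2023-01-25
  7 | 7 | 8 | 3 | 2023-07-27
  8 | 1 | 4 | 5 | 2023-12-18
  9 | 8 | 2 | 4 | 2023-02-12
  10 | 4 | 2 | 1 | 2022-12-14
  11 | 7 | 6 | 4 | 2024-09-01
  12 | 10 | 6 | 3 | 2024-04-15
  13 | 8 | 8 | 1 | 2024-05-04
SELECT SUM(stock) FROM products

Execution result:
1188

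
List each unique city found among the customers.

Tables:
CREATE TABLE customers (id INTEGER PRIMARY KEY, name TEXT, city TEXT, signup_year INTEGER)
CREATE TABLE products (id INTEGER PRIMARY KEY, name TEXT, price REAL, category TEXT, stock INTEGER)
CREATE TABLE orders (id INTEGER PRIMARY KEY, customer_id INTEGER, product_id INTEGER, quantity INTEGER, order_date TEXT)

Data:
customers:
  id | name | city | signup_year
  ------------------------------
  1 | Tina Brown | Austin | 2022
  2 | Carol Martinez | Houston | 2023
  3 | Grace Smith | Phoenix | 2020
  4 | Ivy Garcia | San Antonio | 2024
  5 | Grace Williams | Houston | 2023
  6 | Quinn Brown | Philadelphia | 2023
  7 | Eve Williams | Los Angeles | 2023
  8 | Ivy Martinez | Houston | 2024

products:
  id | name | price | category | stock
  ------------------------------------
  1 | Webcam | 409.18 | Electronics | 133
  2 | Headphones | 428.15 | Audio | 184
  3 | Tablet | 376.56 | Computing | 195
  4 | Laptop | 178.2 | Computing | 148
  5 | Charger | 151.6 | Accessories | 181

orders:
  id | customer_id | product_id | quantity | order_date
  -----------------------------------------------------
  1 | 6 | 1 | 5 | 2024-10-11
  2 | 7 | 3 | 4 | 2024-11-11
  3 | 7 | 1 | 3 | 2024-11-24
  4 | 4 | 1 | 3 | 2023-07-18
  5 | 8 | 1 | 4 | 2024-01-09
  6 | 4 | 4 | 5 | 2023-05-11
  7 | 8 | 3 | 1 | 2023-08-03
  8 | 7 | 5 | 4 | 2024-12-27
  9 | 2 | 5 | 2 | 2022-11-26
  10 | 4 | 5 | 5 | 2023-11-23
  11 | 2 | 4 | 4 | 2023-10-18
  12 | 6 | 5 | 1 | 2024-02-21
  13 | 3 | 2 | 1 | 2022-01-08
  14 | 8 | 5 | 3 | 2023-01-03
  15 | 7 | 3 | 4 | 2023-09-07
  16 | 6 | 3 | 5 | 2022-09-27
SELECT DISTINCT city FROM customers

Execution result:
city
Austin
Houston
Phoenix
San Antonio
Philadelphia
Los Angeles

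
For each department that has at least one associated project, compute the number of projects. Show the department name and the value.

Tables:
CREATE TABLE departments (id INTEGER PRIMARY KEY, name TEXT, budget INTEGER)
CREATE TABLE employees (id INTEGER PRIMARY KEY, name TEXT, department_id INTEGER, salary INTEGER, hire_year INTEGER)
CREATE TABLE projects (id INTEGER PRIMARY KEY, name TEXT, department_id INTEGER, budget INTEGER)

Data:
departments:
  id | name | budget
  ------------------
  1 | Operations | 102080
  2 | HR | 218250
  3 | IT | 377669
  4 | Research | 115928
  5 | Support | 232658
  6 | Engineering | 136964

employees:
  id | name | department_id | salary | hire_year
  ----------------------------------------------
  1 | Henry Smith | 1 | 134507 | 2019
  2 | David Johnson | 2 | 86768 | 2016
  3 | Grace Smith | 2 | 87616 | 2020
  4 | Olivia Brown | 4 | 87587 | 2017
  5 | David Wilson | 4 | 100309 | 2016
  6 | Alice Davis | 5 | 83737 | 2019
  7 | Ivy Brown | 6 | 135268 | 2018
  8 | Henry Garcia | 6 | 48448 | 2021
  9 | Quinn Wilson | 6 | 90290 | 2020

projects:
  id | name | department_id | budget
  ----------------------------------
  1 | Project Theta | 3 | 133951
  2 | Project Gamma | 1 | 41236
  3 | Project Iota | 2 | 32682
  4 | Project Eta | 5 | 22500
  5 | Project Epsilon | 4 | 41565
SELECT p.name, COUNT(*) AS n FROM projects c JOIN departments p ON c.department_id = p.id GROUP BY p.id, p.name

Execution result:
name | n
Operations | 1
HR | 1
IT | 1
Research | 1
Support | 1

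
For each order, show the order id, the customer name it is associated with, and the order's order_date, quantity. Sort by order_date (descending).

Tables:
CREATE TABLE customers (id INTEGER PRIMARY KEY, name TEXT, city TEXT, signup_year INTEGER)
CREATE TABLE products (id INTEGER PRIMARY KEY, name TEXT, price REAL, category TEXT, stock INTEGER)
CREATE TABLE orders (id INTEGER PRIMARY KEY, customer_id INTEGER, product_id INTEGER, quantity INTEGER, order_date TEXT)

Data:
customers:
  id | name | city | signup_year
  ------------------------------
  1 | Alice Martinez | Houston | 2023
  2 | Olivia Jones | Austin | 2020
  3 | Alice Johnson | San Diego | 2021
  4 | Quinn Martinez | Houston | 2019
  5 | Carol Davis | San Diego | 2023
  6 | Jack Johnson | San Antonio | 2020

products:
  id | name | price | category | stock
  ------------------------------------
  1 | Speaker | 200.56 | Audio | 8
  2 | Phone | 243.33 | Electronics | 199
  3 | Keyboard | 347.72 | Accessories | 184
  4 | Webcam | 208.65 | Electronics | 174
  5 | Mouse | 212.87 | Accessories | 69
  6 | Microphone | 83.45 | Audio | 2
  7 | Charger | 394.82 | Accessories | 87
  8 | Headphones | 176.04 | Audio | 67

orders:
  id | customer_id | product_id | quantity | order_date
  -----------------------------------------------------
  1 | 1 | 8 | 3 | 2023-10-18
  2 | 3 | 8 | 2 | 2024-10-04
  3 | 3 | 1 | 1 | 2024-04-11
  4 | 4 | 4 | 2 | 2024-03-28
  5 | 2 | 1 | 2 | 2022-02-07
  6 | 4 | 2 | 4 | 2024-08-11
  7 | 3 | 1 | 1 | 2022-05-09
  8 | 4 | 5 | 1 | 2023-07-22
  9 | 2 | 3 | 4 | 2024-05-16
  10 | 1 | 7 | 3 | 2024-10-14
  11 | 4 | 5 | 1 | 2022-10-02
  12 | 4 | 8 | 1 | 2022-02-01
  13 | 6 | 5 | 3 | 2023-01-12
SELECT c.id, p.name AS customer, c.order_date, c.quantity FROM orders c JOIN customers p ON c.customer_id = p.id ORDER BY c.order_date DESC

Execution result:
id | customer | order_date | quantity
10 | Alice Martinez | 2024-10-14 | 3
2 | Alice Johnson | 2024-10-04 | 2
6 | Quinn Martinez | 2024-08-11 | 4
9 | Olivia Jones | 2024-05-16 | 4
3 | Alice Johnson | 2024-04-11 | 1
4 | Quinn Martinez | 2024-03-28 | 2
1 | Alice Martinez | 2023-10-18 | 3
8 | Quinn Martinez | 2023-07-22 | 1
13 | Jack Johnson | 2023-01-12 | 3
11 | Quinn Martinez | 2022-10-02 | 1
7 | Alice Johnson | 2022-05-09 | 1
5 | Olivia Jones | 2022-02-07 | 2
12 | Quinn Martinez | 2022-02-01 | 1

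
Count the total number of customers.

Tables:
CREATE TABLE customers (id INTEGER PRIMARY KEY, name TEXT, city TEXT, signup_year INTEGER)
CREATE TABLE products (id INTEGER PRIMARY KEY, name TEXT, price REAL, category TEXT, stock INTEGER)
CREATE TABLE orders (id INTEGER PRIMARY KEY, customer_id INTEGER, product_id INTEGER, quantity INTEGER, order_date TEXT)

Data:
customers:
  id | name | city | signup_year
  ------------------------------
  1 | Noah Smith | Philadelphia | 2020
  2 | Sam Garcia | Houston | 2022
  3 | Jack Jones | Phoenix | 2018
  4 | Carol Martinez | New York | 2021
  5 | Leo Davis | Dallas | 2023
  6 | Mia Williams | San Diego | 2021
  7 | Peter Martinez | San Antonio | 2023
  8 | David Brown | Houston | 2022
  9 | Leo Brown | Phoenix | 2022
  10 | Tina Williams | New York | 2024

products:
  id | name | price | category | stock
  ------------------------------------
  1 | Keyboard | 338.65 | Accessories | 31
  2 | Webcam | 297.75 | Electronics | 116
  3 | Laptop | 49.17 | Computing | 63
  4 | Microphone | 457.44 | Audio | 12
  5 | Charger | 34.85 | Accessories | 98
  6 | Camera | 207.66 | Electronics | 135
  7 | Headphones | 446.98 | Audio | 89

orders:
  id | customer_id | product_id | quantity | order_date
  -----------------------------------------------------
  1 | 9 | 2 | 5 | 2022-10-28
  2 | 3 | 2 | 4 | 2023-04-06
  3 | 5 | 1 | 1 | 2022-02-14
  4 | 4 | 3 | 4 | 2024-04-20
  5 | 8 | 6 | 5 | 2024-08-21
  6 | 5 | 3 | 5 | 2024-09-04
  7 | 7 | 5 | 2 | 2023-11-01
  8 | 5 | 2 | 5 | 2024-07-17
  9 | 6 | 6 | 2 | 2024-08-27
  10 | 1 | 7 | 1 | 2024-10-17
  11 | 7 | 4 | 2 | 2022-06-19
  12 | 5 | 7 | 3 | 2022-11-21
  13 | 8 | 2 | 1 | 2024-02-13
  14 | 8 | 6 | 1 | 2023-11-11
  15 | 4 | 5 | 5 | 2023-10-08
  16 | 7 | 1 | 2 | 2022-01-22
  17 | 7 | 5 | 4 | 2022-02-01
SELECT COUNT(*) FROM customers

Execution result:
10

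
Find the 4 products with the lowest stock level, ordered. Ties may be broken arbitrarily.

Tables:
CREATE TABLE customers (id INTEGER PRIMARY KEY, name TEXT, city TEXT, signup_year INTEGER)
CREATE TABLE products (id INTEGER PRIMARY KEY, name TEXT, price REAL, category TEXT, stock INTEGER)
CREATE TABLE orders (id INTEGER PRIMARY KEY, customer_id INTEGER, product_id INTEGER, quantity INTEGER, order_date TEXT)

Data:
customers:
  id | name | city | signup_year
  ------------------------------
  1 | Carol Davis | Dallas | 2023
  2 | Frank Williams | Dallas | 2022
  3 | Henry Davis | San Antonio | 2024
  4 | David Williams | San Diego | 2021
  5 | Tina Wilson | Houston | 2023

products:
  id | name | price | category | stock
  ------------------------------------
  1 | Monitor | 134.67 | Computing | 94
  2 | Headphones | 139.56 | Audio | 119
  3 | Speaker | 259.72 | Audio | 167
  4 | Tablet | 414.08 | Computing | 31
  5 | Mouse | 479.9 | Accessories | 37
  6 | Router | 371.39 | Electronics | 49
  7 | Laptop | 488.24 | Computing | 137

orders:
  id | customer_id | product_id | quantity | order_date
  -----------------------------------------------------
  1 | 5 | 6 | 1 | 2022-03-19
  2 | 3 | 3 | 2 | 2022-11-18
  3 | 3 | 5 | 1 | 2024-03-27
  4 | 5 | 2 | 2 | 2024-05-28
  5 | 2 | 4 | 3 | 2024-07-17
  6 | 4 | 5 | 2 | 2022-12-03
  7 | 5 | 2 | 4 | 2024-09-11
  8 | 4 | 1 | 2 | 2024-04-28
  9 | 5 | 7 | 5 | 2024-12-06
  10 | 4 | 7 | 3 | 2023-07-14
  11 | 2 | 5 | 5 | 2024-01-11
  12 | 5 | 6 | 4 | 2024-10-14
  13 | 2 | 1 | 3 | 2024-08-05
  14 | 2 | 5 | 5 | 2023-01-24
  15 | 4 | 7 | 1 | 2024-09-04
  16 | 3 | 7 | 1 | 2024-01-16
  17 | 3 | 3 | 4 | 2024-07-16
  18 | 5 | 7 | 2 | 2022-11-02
SELECT name, stock FROM products ORDER BY stock ASC LIMIT 4

Execution result:
name | stock
Tablet | 31
Mouse | 37
Router | 49
Monitor | 94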